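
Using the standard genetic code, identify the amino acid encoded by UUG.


Standard genetic code lookup.
Codon UUG -> Leu

Leu


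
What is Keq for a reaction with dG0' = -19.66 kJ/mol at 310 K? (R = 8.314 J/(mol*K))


Keq = exp(-dG0 * 1000 / (R * T))
Keq = exp(-(-19.66) * 1000 / (8.314 * 310))
Keq = 2054.9763

2054.9763


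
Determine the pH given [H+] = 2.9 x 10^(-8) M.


pH = -log10([H+])
pH = -log10(2.9 x 10^(-8))
pH = 7.5376

7.5376


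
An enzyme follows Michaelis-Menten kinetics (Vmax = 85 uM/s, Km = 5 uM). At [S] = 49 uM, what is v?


v = Vmax * [S] / (Km + [S])
v = 85 * 49 / (5 + 49)
v = 77.1296 uM/s

77.1296 uM/s


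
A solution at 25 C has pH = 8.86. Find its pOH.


pOH = 14 - pH
pOH = 14 - 8.86
pOH = 5.14

5.14


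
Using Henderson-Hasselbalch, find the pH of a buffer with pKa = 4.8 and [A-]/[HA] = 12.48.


pH = pKa + log10([A-]/[HA])
pH = 4.8 + log10(12.48)
pH = 5.8962

5.8962


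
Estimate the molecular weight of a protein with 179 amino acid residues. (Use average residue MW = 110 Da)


MW = n_residues * 110 Da
MW = 179 * 110
MW = 19690 Da

19690 Da


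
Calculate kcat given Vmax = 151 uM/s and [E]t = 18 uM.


kcat = Vmax / [E]t
kcat = 151 / 18
kcat = 8.3889 s^-1

8.3889 s^-1


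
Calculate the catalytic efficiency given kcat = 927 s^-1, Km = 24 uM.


Catalytic efficiency = kcat / Km
= 927 / 24
= 38.625 uM^-1*s^-1

38.625 uM^-1*s^-1


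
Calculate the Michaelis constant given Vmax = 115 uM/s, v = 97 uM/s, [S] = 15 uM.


Km = [S] * (Vmax - v) / v
Km = 15 * (115 - 97) / 97
Km = 2.7835 uM

2.7835 uM


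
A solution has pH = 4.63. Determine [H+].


[H+] = 10^(-pH)
[H+] = 10^(-4.63)
[H+] = 2.344e-05 M

2.344e-05 M


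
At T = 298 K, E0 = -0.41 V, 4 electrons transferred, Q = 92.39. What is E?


E = E0 - (RT/nF) * ln(Q)
E = -0.41 - (8.314 * 298 / (4 * 96485)) * ln(92.39)
E = -0.4391 V

-0.4391 V


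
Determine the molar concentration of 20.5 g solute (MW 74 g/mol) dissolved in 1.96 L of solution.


C = (mass / MW) / volume
C = (20.5 / 74) / 1.96
C = 0.1413 M

0.1413 M


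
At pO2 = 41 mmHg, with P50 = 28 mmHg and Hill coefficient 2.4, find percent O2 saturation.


Y = pO2^n / (P50^n + pO2^n)
Y = 41^2.4 / (28^2.4 + 41^2.4)
Y = 71.41%

71.41%


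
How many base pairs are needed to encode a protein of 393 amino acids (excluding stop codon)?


Each amino acid = 1 codon = 3 bp
bp = 393 * 3 = 1179 bp

1179 bp


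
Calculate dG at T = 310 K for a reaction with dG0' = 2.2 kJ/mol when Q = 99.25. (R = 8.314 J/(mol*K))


dG = dG0' + RT * ln(Q) / 1000
dG = 2.2 + 8.314 * 310 * ln(99.25) / 1000
dG = 14.0497 kJ/mol

14.0497 kJ/mol


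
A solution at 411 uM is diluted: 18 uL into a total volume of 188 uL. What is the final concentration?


C2 = C1 * V1 / V2
C2 = 411 * 18 / 188
C2 = 39.3511 uM

39.3511 uM


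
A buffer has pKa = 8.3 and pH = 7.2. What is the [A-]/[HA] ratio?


[A-]/[HA] = 10^(pH - pKa)
= 10^(7.2 - 8.3)
= 0.0794

0.0794


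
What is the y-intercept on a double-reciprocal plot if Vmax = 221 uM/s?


y-intercept = 1/Vmax
= 1/221
= 0.0045 s/uM

0.0045 s/uM


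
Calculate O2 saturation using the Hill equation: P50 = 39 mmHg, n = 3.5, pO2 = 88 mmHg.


Y = pO2^n / (P50^n + pO2^n)
Y = 88^3.5 / (39^3.5 + 88^3.5)
Y = 94.52%

94.52%


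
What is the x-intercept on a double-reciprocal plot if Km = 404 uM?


x-intercept = -1/Km
= -1/404
= -0.0025 1/uM

-0.0025 1/uM


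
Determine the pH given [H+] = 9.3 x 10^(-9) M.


pH = -log10([H+])
pH = -log10(9.3 x 10^(-9))
pH = 8.0315

8.0315


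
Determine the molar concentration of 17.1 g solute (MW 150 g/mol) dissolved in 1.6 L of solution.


C = (mass / MW) / volume
C = (17.1 / 150) / 1.6
C = 0.0712 M

0.0712 M


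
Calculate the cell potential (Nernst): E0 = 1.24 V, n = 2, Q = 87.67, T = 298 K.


E = E0 - (RT/nF) * ln(Q)
E = 1.24 - (8.314 * 298 / (2 * 96485)) * ln(87.67)
E = 1.1826 V

1.1826 V


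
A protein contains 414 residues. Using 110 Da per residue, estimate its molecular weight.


MW = n_residues * 110 Da
MW = 414 * 110
MW = 45540 Da

45540 Da


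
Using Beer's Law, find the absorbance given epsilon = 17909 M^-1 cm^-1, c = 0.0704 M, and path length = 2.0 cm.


A = epsilon * c * l
A = 17909 * 0.0704 * 2.0
A = 2521.5872

2521.5872


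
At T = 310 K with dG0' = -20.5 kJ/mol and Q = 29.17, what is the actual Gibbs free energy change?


dG = dG0' + RT * ln(Q) / 1000
dG = -20.5 + 8.314 * 310 * ln(29.17) / 1000
dG = -11.8063 kJ/mol

-11.8063 kJ/mol


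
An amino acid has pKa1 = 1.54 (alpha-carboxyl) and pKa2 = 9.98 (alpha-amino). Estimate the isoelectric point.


pI = (pKa1 + pKa2) / 2
pI = (1.54 + 9.98) / 2
pI = 5.76

5.76


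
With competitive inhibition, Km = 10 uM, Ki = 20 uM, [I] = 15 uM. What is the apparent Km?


Km_app = Km * (1 + [I]/Ki)
Km_app = 10 * (1 + 15/20)
Km_app = 17.5 uM

17.5 uM


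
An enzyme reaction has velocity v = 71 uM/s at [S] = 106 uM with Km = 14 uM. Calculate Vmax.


Vmax = v * (Km + [S]) / [S]
Vmax = 71 * (14 + 106) / 106
Vmax = 80.3774 uM/s

80.3774 uM/s


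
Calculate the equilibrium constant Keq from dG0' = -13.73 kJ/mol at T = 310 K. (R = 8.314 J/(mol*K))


Keq = exp(-dG0 * 1000 / (R * T))
Keq = exp(-(-13.73) * 1000 / (8.314 * 310))
Keq = 205.8603

205.8603


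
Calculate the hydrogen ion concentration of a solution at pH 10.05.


[H+] = 10^(-pH)
[H+] = 10^(-10.05)
[H+] = 8.913e-11 M

8.913e-11 M


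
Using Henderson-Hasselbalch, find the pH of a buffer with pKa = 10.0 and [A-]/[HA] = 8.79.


pH = pKa + log10([A-]/[HA])
pH = 10.0 + log10(8.79)
pH = 10.944

10.944


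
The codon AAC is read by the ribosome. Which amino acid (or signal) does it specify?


Standard genetic code lookup.
Codon AAC -> Asn

Asn


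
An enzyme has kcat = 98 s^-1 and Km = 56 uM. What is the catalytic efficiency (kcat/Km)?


Catalytic efficiency = kcat / Km
= 98 / 56
= 1.75 uM^-1*s^-1

1.75 uM^-1*s^-1


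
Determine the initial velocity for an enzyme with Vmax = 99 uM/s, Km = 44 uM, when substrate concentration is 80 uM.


v = Vmax * [S] / (Km + [S])
v = 99 * 80 / (44 + 80)
v = 63.871 uM/s

63.871 uM/s


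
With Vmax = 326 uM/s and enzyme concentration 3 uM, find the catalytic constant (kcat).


kcat = Vmax / [E]t
kcat = 326 / 3
kcat = 108.6667 s^-1

108.6667 s^-1


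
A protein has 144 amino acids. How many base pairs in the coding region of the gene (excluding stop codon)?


Each amino acid = 1 codon = 3 bp
bp = 144 * 3 = 432 bp

432 bp


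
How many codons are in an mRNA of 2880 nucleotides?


codons = nucleotides / 3
codons = 2880 / 3 = 960

960


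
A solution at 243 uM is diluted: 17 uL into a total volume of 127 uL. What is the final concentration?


C2 = C1 * V1 / V2
C2 = 243 * 17 / 127
C2 = 32.5276 uM

32.5276 uM


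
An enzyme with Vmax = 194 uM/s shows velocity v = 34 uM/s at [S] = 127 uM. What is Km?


Km = [S] * (Vmax - v) / v
Km = 127 * (194 - 34) / 34
Km = 597.6471 uM

597.6471 uM


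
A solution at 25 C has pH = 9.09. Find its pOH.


pOH = 14 - pH
pOH = 14 - 9.09
pOH = 4.91

4.91


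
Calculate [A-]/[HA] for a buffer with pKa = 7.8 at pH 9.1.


[A-]/[HA] = 10^(pH - pKa)
= 10^(9.1 - 7.8)
= 19.9526

19.9526


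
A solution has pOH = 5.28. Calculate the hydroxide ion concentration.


[OH-] = 10^(-pOH)
[OH-] = 10^(-5.28)
[OH-] = 5.248e-06 M

5.248e-06 M


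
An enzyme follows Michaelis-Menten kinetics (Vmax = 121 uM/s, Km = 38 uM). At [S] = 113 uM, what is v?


v = Vmax * [S] / (Km + [S])
v = 121 * 113 / (38 + 113)
v = 90.5497 uM/s

90.5497 uM/s


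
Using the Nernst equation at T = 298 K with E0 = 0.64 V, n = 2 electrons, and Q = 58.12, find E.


E = E0 - (RT/nF) * ln(Q)
E = 0.64 - (8.314 * 298 / (2 * 96485)) * ln(58.12)
E = 0.5878 V

0.5878 V


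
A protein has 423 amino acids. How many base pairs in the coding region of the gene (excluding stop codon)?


Each amino acid = 1 codon = 3 bp
bp = 423 * 3 = 1269 bp

1269 bp


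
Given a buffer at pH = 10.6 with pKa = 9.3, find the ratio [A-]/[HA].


[A-]/[HA] = 10^(pH - pKa)
= 10^(10.6 - 9.3)
= 19.9526

19.9526


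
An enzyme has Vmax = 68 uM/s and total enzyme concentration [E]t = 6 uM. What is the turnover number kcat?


kcat = Vmax / [E]t
kcat = 68 / 6
kcat = 11.3333 s^-1

11.3333 s^-1


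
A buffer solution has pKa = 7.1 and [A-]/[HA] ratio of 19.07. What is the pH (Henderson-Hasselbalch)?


pH = pKa + log10([A-]/[HA])
pH = 7.1 + log10(19.07)
pH = 8.3804

8.3804


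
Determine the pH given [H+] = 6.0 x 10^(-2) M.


pH = -log10([H+])
pH = -log10(6.0 x 10^(-2))
pH = 1.2218

1.2218


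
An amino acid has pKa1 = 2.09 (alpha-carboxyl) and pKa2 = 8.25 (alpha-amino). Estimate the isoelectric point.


pI = (pKa1 + pKa2) / 2
pI = (2.09 + 8.25) / 2
pI = 5.17

5.17


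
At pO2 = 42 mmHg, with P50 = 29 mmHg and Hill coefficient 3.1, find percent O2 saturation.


Y = pO2^n / (P50^n + pO2^n)
Y = 42^3.1 / (29^3.1 + 42^3.1)
Y = 75.92%

75.92%


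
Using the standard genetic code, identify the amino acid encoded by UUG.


Standard genetic code lookup.
Codon UUG -> Leu

Leu


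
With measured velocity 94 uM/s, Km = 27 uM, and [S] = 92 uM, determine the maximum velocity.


Vmax = v * (Km + [S]) / [S]
Vmax = 94 * (27 + 92) / 92
Vmax = 121.587 uM/s

121.587 uM/s


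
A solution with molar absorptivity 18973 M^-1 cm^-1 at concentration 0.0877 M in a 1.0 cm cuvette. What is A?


A = epsilon * c * l
A = 18973 * 0.0877 * 1.0
A = 1663.9321

1663.9321


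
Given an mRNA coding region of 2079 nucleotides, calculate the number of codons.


codons = nucleotides / 3
codons = 2079 / 3 = 693

693


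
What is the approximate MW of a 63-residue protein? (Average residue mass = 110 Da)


MW = n_residues * 110 Da
MW = 63 * 110
MW = 6930 Da

6930 Da


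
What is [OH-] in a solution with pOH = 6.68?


[OH-] = 10^(-pOH)
[OH-] = 10^(-6.68)
[OH-] = 2.089e-07 M

2.089e-07 M


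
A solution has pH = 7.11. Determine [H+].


[H+] = 10^(-pH)
[H+] = 10^(-7.11)
[H+] = 7.762e-08 M

7.762e-08 M


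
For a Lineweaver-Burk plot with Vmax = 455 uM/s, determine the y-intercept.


y-intercept = 1/Vmax
= 1/455
= 0.0022 s/uM

0.0022 s/uM


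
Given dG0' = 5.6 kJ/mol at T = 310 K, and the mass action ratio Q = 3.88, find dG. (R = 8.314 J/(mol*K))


dG = dG0' + RT * ln(Q) / 1000
dG = 5.6 + 8.314 * 310 * ln(3.88) / 1000
dG = 9.0944 kJ/mol

9.0944 kJ/mol


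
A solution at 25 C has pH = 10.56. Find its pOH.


pOH = 14 - pH
pOH = 14 - 10.56
pOH = 3.44

3.44


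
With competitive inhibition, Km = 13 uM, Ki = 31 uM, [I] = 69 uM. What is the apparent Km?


Km_app = Km * (1 + [I]/Ki)
Km_app = 13 * (1 + 69/31)
Km_app = 41.9355 uM

41.9355 uM


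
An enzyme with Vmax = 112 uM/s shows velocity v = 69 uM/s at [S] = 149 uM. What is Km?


Km = [S] * (Vmax - v) / v
Km = 149 * (112 - 69) / 69
Km = 92.8551 uM

92.8551 uM


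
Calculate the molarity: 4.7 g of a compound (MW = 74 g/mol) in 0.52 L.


C = (mass / MW) / volume
C = (4.7 / 74) / 0.52
C = 0.1221 M

0.1221 M


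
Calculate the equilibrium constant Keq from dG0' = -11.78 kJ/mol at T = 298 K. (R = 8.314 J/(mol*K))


Keq = exp(-dG0 * 1000 / (R * T))
Keq = exp(-(-11.78) * 1000 / (8.314 * 298))
Keq = 116.1236

116.1236


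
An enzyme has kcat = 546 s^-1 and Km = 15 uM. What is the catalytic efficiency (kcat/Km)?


Catalytic efficiency = kcat / Km
= 546 / 15
= 36.4 uM^-1*s^-1

36.4 uM^-1*s^-1


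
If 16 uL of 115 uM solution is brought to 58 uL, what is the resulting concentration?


C2 = C1 * V1 / V2
C2 = 115 * 16 / 58
C2 = 31.7241 uM

31.7241 uM


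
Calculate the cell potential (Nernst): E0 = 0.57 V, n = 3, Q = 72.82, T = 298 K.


E = E0 - (RT/nF) * ln(Q)
E = 0.57 - (8.314 * 298 / (3 * 96485)) * ln(72.82)
E = 0.5333 V

0.5333 V


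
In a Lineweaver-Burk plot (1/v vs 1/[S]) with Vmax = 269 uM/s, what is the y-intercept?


y-intercept = 1/Vmax
= 1/269
= 0.0037 s/uM

0.0037 s/uM


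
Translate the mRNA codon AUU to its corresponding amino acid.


Standard genetic code lookup.
Codon AUU -> Ile

Ile


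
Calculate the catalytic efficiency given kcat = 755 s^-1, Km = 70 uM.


Catalytic efficiency = kcat / Km
= 755 / 70
= 10.7857 uM^-1*s^-1

10.7857 uM^-1*s^-1


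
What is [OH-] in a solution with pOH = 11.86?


[OH-] = 10^(-pOH)
[OH-] = 10^(-11.86)
[OH-] = 1.380e-12 M

1.380e-12 M


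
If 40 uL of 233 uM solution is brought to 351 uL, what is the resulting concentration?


C2 = C1 * V1 / V2
C2 = 233 * 40 / 351
C2 = 26.5527 uM

26.5527 uM


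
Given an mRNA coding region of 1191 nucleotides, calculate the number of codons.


codons = nucleotides / 3
codons = 1191 / 3 = 397

397


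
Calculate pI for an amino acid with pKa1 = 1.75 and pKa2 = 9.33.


pI = (pKa1 + pKa2) / 2
pI = (1.75 + 9.33) / 2
pI = 5.54

5.54


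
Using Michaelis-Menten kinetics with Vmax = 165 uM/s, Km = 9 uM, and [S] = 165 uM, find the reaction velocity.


v = Vmax * [S] / (Km + [S])
v = 165 * 165 / (9 + 165)
v = 156.4655 uM/s

156.4655 uM/s


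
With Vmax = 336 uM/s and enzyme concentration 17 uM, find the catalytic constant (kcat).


kcat = Vmax / [E]t
kcat = 336 / 17
kcat = 19.7647 s^-1

19.7647 s^-1


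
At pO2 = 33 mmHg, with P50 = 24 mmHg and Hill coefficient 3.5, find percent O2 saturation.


Y = pO2^n / (P50^n + pO2^n)
Y = 33^3.5 / (24^3.5 + 33^3.5)
Y = 75.3%

75.3%


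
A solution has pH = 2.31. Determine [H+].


[H+] = 10^(-pH)
[H+] = 10^(-2.31)
[H+] = 0.0049 M

0.0049 M


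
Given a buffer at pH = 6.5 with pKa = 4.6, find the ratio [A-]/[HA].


[A-]/[HA] = 10^(pH - pKa)
= 10^(6.5 - 4.6)
= 79.4328

79.4328


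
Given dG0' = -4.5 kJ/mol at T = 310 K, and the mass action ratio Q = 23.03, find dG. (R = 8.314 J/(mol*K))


dG = dG0' + RT * ln(Q) / 1000
dG = -4.5 + 8.314 * 310 * ln(23.03) / 1000
dG = 3.5846 kJ/mol

3.5846 kJ/mol


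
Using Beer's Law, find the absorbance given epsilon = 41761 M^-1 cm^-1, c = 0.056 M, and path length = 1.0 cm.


A = epsilon * c * l
A = 41761 * 0.056 * 1.0
A = 2338.616

2338.616


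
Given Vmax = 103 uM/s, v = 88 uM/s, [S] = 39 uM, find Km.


Km = [S] * (Vmax - v) / v
Km = 39 * (103 - 88) / 88
Km = 6.6477 uM

6.6477 uM


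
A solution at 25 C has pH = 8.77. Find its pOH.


pOH = 14 - pH
pOH = 14 - 8.77
pOH = 5.23

5.23


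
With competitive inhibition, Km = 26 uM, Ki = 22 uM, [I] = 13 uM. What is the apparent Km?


Km_app = Km * (1 + [I]/Ki)
Km_app = 26 * (1 + 13/22)
Km_app = 41.3636 uM

41.3636 uM


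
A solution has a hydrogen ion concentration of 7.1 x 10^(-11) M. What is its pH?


pH = -log10([H+])
pH = -log10(7.1 x 10^(-11))
pH = 10.1487

10.1487


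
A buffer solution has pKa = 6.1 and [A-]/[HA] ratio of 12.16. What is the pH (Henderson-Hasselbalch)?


pH = pKa + log10([A-]/[HA])
pH = 6.1 + log10(12.16)
pH = 7.1849

7.1849


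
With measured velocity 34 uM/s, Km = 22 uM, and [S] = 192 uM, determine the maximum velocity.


Vmax = v * (Km + [S]) / [S]
Vmax = 34 * (22 + 192) / 192
Vmax = 37.8958 uM/s

37.8958 uM/s


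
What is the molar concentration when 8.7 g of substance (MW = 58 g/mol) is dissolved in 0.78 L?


C = (mass / MW) / volume
C = (8.7 / 58) / 0.78
C = 0.1923 M

0.1923 M


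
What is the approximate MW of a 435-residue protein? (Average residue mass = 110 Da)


MW = n_residues * 110 Da
MW = 435 * 110
MW = 47850 Da

47850 Da


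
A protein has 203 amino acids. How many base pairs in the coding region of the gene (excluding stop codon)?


Each amino acid = 1 codon = 3 bp
bp = 203 * 3 = 609 bp

609 bp


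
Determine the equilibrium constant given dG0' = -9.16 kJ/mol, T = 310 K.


Keq = exp(-dG0 * 1000 / (R * T))
Keq = exp(-(-9.16) * 1000 / (8.314 * 310))
Keq = 34.9547

34.9547


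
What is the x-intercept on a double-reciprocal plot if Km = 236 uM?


x-intercept = -1/Km
= -1/236
= -0.0042 1/uM

-0.0042 1/uM


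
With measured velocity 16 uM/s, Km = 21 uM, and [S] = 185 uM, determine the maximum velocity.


Vmax = v * (Km + [S]) / [S]
Vmax = 16 * (21 + 185) / 185
Vmax = 17.8162 uM/s

17.8162 uM/s


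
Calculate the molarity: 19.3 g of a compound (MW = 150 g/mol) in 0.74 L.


C = (mass / MW) / volume
C = (19.3 / 150) / 0.74
C = 0.1739 M

0.1739 M


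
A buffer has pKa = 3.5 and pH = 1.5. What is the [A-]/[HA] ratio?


[A-]/[HA] = 10^(pH - pKa)
= 10^(1.5 - 3.5)
= 0.01

0.01


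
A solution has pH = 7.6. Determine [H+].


[H+] = 10^(-pH)
[H+] = 10^(-7.6)
[H+] = 2.512e-08 M

2.512e-08 M


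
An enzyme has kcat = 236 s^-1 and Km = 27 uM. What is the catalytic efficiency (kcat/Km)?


Catalytic efficiency = kcat / Km
= 236 / 27
= 8.7407 uM^-1*s^-1

8.7407 uM^-1*s^-1


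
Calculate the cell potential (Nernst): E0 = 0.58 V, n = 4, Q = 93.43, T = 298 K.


E = E0 - (RT/nF) * ln(Q)
E = 0.58 - (8.314 * 298 / (4 * 96485)) * ln(93.43)
E = 0.5509 V

0.5509 V


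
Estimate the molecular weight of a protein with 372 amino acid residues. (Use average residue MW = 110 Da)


MW = n_residues * 110 Da
MW = 372 * 110
MW = 40920 Da

40920 Da


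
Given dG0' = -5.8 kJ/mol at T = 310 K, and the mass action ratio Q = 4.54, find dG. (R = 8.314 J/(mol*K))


dG = dG0' + RT * ln(Q) / 1000
dG = -5.8 + 8.314 * 310 * ln(4.54) / 1000
dG = -1.9007 kJ/mol

-1.9007 kJ/mol


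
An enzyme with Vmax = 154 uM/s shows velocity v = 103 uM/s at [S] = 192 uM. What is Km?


Km = [S] * (Vmax - v) / v
Km = 192 * (154 - 103) / 103
Km = 95.068 uM

95.068 uM


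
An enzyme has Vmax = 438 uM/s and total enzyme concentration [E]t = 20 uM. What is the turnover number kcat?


kcat = Vmax / [E]t
kcat = 438 / 20
kcat = 21.9 s^-1

21.9 s^-1


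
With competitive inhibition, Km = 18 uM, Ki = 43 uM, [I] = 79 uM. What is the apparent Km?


Km_app = Km * (1 + [I]/Ki)
Km_app = 18 * (1 + 79/43)
Km_app = 51.0698 uM

51.0698 uM


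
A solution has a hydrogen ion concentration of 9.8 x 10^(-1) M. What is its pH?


pH = -log10([H+])
pH = -log10(9.8 x 10^(-1))
pH = 0.0088

0.0088


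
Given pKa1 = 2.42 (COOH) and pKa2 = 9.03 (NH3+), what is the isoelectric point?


pI = (pKa1 + pKa2) / 2
pI = (2.42 + 9.03) / 2
pI = 5.725

5.725


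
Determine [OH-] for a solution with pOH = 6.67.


[OH-] = 10^(-pOH)
[OH-] = 10^(-6.67)
[OH-] = 2.138e-07 M

2.138e-07 M


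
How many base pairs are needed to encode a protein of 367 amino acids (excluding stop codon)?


Each amino acid = 1 codon = 3 bp
bp = 367 * 3 = 1101 bp

1101 bp


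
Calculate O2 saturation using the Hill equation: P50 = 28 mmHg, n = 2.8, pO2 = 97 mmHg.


Y = pO2^n / (P50^n + pO2^n)
Y = 97^2.8 / (28^2.8 + 97^2.8)
Y = 97.01%

97.01%


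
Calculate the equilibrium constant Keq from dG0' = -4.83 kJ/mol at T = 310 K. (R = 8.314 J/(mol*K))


Keq = exp(-dG0 * 1000 / (R * T))
Keq = exp(-(-4.83) * 1000 / (8.314 * 310))
Keq = 6.5145

6.5145


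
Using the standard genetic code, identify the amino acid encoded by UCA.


Standard genetic code lookup.
Codon UCA -> Ser

Ser


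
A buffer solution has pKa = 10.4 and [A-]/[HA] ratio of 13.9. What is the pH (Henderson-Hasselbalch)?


pH = pKa + log10([A-]/[HA])
pH = 10.4 + log10(13.9)
pH = 11.543

11.543


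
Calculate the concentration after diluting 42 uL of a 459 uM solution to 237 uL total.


C2 = C1 * V1 / V2
C2 = 459 * 42 / 237
C2 = 81.3418 uM

81.3418 uM


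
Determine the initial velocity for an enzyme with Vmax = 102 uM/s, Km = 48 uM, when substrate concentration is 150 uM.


v = Vmax * [S] / (Km + [S])
v = 102 * 150 / (48 + 150)
v = 77.2727 uM/s

77.2727 uM/s


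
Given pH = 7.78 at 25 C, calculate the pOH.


pOH = 14 - pH
pOH = 14 - 7.78
pOH = 6.22

6.22


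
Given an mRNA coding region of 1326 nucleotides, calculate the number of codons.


codons = nucleotides / 3
codons = 1326 / 3 = 442

442


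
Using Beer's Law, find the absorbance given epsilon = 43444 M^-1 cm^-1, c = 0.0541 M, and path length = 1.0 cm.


A = epsilon * c * l
A = 43444 * 0.0541 * 1.0
A = 2350.3204

2350.3204


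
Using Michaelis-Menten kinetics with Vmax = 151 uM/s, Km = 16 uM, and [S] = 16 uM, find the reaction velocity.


v = Vmax * [S] / (Km + [S])
v = 151 * 16 / (16 + 16)
v = 75.5 uM/s

75.5 uM/s


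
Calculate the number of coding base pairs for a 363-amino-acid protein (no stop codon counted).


Each amino acid = 1 codon = 3 bp
bp = 363 * 3 = 1089 bp

1089 bp


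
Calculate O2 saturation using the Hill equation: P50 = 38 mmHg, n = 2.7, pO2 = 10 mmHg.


Y = pO2^n / (P50^n + pO2^n)
Y = 10^2.7 / (38^2.7 + 10^2.7)
Y = 2.65%

2.65%


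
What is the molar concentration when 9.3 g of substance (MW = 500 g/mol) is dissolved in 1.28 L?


C = (mass / MW) / volume
C = (9.3 / 500) / 1.28
C = 0.0145 M

0.0145 M


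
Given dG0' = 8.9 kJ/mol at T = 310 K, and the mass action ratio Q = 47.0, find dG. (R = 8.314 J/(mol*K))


dG = dG0' + RT * ln(Q) / 1000
dG = 8.9 + 8.314 * 310 * ln(47.0) / 1000
dG = 18.8231 kJ/mol

18.8231 kJ/mol


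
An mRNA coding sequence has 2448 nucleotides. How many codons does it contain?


codons = nucleotides / 3
codons = 2448 / 3 = 816

816


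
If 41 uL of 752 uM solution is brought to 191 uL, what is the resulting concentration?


C2 = C1 * V1 / V2
C2 = 752 * 41 / 191
C2 = 161.4241 uM

161.4241 uM


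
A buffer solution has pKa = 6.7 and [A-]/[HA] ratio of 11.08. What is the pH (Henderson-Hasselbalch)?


pH = pKa + log10([A-]/[HA])
pH = 6.7 + log10(11.08)
pH = 7.7445

7.7445


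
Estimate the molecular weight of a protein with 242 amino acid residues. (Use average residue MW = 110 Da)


MW = n_residues * 110 Da
MW = 242 * 110
MW = 26620 Da

26620 Da


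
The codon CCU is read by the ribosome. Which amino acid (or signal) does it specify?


Standard genetic code lookup.
Codon CCU -> Pro

Pro


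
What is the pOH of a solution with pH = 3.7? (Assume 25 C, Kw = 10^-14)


pOH = 14 - pH
pOH = 14 - 3.7
pOH = 10.3

10.3


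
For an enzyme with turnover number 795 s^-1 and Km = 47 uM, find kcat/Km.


Catalytic efficiency = kcat / Km
= 795 / 47
= 16.9149 uM^-1*s^-1

16.9149 uM^-1*s^-1


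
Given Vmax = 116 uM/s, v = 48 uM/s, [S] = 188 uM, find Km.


Km = [S] * (Vmax - v) / v
Km = 188 * (116 - 48) / 48
Km = 266.3333 uM

266.3333 uM


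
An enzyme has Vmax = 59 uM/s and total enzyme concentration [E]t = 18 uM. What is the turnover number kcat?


kcat = Vmax / [E]t
kcat = 59 / 18
kcat = 3.2778 s^-1

3.2778 s^-1


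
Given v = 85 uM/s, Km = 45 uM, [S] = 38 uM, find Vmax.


Vmax = v * (Km + [S]) / [S]
Vmax = 85 * (45 + 38) / 38
Vmax = 185.6579 uM/s

185.6579 uM/s


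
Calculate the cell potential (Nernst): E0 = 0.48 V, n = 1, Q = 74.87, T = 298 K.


E = E0 - (RT/nF) * ln(Q)
E = 0.48 - (8.314 * 298 / (1 * 96485)) * ln(74.87)
E = 0.3692 V

0.3692 V


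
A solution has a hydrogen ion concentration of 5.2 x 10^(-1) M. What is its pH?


pH = -log10([H+])
pH = -log10(5.2 x 10^(-1))
pH = 0.284

0.284


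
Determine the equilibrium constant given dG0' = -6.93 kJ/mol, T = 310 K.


Keq = exp(-dG0 * 1000 / (R * T))
Keq = exp(-(-6.93) * 1000 / (8.314 * 310))
Keq = 14.7143

14.7143


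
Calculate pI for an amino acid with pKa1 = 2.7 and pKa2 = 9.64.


pI = (pKa1 + pKa2) / 2
pI = (2.7 + 9.64) / 2
pI = 6.17

6.17


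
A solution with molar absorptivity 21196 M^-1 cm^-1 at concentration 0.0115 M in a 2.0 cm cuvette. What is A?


A = epsilon * c * l
A = 21196 * 0.0115 * 2.0
A = 487.508

487.508


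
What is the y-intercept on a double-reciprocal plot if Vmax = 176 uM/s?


y-intercept = 1/Vmax
= 1/176
= 0.0057 s/uM

0.0057 s/uM


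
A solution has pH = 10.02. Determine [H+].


[H+] = 10^(-pH)
[H+] = 10^(-10.02)
[H+] = 9.550e-11 M

9.550e-11 M


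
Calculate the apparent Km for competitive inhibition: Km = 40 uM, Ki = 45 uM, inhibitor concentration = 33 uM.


Km_app = Km * (1 + [I]/Ki)
Km_app = 40 * (1 + 33/45)
Km_app = 69.3333 uM

69.3333 uM


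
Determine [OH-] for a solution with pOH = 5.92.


[OH-] = 10^(-pOH)
[OH-] = 10^(-5.92)
[OH-] = 1.202e-06 M

1.202e-06 M


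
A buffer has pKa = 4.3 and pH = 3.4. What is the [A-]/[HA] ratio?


[A-]/[HA] = 10^(pH - pKa)
= 10^(3.4 - 4.3)
= 0.1259

0.1259


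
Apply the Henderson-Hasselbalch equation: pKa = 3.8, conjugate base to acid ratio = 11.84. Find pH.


pH = pKa + log10([A-]/[HA])
pH = 3.8 + log10(11.84)
pH = 4.8734

4.8734


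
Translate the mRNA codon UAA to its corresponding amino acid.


Standard genetic code lookup.
Codon UAA -> Stop

Stop


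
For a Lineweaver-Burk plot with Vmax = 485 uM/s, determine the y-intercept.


y-intercept = 1/Vmax
= 1/485
= 0.0021 s/uM

0.0021 s/uM


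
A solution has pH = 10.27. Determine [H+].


[H+] = 10^(-pH)
[H+] = 10^(-10.27)
[H+] = 5.370e-11 M

5.370e-11 M


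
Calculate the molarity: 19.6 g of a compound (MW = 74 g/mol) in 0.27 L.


C = (mass / MW) / volume
C = (19.6 / 74) / 0.27
C = 0.981 M

0.981 M


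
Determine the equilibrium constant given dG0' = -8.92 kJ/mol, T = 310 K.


Keq = exp(-dG0 * 1000 / (R * T))
Keq = exp(-(-8.92) * 1000 / (8.314 * 310))
Keq = 31.8467

31.8467


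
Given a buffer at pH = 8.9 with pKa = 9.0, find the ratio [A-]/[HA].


[A-]/[HA] = 10^(pH - pKa)
= 10^(8.9 - 9.0)
= 0.7943

0.7943


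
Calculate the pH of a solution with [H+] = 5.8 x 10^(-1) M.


pH = -log10([H+])
pH = -log10(5.8 x 10^(-1))
pH = 0.2366

0.2366


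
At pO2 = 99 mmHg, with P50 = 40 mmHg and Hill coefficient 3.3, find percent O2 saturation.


Y = pO2^n / (P50^n + pO2^n)
Y = 99^3.3 / (40^3.3 + 99^3.3)
Y = 95.21%

95.21%


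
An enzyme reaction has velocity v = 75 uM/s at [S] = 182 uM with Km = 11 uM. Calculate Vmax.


Vmax = v * (Km + [S]) / [S]
Vmax = 75 * (11 + 182) / 182
Vmax = 79.533 uM/s

79.533 uM/s


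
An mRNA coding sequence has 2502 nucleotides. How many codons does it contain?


codons = nucleotides / 3
codons = 2502 / 3 = 834

834


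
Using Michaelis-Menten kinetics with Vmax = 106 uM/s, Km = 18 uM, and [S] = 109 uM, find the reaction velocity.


v = Vmax * [S] / (Km + [S])
v = 106 * 109 / (18 + 109)
v = 90.9764 uM/s

90.9764 uM/s


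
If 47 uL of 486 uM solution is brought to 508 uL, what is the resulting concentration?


C2 = C1 * V1 / V2
C2 = 486 * 47 / 508
C2 = 44.9646 uM

44.9646 uM


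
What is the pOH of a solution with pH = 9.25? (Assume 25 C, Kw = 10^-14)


pOH = 14 - pH
pOH = 14 - 9.25
pOH = 4.75

4.75


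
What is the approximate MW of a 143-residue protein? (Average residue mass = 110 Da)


MW = n_residues * 110 Da
MW = 143 * 110
MW = 15730 Da

15730 Da


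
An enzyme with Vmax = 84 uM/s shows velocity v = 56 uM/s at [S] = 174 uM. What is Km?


Km = [S] * (Vmax - v) / v
Km = 174 * (84 - 56) / 56
Km = 87.0 uM

87.0 uM


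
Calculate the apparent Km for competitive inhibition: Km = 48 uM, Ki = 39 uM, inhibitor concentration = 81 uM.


Km_app = Km * (1 + [I]/Ki)
Km_app = 48 * (1 + 81/39)
Km_app = 147.6923 uM

147.6923 uM


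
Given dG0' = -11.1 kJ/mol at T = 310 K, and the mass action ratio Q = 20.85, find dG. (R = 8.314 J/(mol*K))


dG = dG0' + RT * ln(Q) / 1000
dG = -11.1 + 8.314 * 310 * ln(20.85) / 1000
dG = -3.2717 kJ/mol

-3.2717 kJ/mol


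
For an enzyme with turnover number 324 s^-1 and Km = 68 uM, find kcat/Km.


Catalytic efficiency = kcat / Km
= 324 / 68
= 4.7647 uM^-1*s^-1

4.7647 uM^-1*s^-1


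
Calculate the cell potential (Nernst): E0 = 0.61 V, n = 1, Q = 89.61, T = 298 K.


E = E0 - (RT/nF) * ln(Q)
E = 0.61 - (8.314 * 298 / (1 * 96485)) * ln(89.61)
E = 0.4946 V

0.4946 V


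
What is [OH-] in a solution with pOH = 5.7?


[OH-] = 10^(-pOH)
[OH-] = 10^(-5.7)
[OH-] = 1.995e-06 M

1.995e-06 M


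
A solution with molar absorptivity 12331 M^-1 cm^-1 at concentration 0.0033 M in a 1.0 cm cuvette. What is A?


A = epsilon * c * l
A = 12331 * 0.0033 * 1.0
A = 40.6923

40.6923


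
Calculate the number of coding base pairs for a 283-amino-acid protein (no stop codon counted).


Each amino acid = 1 codon = 3 bp
bp = 283 * 3 = 849 bp

849 bp


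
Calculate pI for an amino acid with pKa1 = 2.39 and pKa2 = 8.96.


pI = (pKa1 + pKa2) / 2
pI = (2.39 + 8.96) / 2
pI = 5.675

5.675


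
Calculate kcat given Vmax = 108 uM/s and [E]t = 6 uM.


kcat = Vmax / [E]t
kcat = 108 / 6
kcat = 18.0 s^-1

18.0 s^-1


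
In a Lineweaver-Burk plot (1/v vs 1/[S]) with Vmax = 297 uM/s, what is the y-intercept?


y-intercept = 1/Vmax
= 1/297
= 0.0034 s/uM

0.0034 s/uM


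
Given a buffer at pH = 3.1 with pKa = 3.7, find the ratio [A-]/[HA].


[A-]/[HA] = 10^(pH - pKa)
= 10^(3.1 - 3.7)
= 0.2512

0.2512


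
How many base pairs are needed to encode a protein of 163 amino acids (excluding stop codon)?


Each amino acid = 1 codon = 3 bp
bp = 163 * 3 = 489 bp

489 bp


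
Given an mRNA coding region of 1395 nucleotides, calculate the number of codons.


codons = nucleotides / 3
codons = 1395 / 3 = 465

465


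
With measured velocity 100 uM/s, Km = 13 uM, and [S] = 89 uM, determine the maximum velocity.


Vmax = v * (Km + [S]) / [S]
Vmax = 100 * (13 + 89) / 89
Vmax = 114.6067 uM/s

114.6067 uM/s


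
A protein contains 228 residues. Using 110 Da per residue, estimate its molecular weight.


MW = n_residues * 110 Da
MW = 228 * 110
MW = 25080 Da

25080 Da


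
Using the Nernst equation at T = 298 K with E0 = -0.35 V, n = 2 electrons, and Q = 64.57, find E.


E = E0 - (RT/nF) * ln(Q)
E = -0.35 - (8.314 * 298 / (2 * 96485)) * ln(64.57)
E = -0.4035 V

-0.4035 V


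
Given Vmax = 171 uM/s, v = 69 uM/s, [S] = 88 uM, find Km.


Km = [S] * (Vmax - v) / v
Km = 88 * (171 - 69) / 69
Km = 130.087 uM

130.087 uM


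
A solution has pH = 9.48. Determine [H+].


[H+] = 10^(-pH)
[H+] = 10^(-9.48)
[H+] = 3.311e-10 M

3.311e-10 M


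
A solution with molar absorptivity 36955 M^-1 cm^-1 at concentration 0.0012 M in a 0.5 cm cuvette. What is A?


A = epsilon * c * l
A = 36955 * 0.0012 * 0.5
A = 22.173

22.173


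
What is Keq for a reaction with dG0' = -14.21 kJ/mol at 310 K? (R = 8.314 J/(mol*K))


Keq = exp(-dG0 * 1000 / (R * T))
Keq = exp(-(-14.21) * 1000 / (8.314 * 310))
Keq = 248.0019

248.0019


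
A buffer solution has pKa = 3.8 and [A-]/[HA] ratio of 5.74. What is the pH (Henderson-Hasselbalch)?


pH = pKa + log10([A-]/[HA])
pH = 3.8 + log10(5.74)
pH = 4.5589

4.5589


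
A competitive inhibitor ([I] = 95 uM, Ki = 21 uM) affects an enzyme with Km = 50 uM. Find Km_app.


Km_app = Km * (1 + [I]/Ki)
Km_app = 50 * (1 + 95/21)
Km_app = 276.1905 uM

276.1905 uM


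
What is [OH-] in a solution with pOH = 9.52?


[OH-] = 10^(-pOH)
[OH-] = 10^(-9.52)
[OH-] = 3.020e-10 M

3.020e-10 M


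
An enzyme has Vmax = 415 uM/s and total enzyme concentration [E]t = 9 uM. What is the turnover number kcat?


kcat = Vmax / [E]t
kcat = 415 / 9
kcat = 46.1111 s^-1

46.1111 s^-1


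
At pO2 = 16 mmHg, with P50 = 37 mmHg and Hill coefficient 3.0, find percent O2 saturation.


Y = pO2^n / (P50^n + pO2^n)
Y = 16^3.0 / (37^3.0 + 16^3.0)
Y = 7.48%

7.48%


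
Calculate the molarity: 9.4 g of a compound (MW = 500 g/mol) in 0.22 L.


C = (mass / MW) / volume
C = (9.4 / 500) / 0.22
C = 0.0855 M

0.0855 M


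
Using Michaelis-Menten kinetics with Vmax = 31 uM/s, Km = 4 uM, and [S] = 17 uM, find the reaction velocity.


v = Vmax * [S] / (Km + [S])
v = 31 * 17 / (4 + 17)
v = 25.0952 uM/s

25.0952 uM/s


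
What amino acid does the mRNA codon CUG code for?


Standard genetic code lookup.
Codon CUG -> Leu

Leu


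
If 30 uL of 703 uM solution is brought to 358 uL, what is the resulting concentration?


C2 = C1 * V1 / V2
C2 = 703 * 30 / 358
C2 = 58.9106 uM

58.9106 uM


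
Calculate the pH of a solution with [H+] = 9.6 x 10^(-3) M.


pH = -log10([H+])
pH = -log10(9.6 x 10^(-3))
pH = 2.0177

2.0177


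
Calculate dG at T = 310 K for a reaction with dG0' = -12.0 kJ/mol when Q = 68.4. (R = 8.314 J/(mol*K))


dG = dG0' + RT * ln(Q) / 1000
dG = -12.0 + 8.314 * 310 * ln(68.4) / 1000
dG = -1.1098 kJ/mol

-1.1098 kJ/mol


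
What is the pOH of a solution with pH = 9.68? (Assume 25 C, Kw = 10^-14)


pOH = 14 - pH
pOH = 14 - 9.68
pOH = 4.32

4.32


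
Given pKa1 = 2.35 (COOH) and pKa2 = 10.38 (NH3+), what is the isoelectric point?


pI = (pKa1 + pKa2) / 2
pI = (2.35 + 10.38) / 2
pI = 6.365

6.365


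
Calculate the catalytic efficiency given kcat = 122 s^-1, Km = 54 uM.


Catalytic efficiency = kcat / Km
= 122 / 54
= 2.2593 uM^-1*s^-1

2.2593 uM^-1*s^-1


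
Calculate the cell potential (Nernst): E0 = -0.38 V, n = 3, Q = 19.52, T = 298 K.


E = E0 - (RT/nF) * ln(Q)
E = -0.38 - (8.314 * 298 / (3 * 96485)) * ln(19.52)
E = -0.4054 V

-0.4054 V


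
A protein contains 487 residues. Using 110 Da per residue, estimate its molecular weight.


MW = n_residues * 110 Da
MW = 487 * 110
MW = 53570 Da

53570 Da


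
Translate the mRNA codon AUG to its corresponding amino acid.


Standard genetic code lookup.
Codon AUG -> Met (start)

Met (start)


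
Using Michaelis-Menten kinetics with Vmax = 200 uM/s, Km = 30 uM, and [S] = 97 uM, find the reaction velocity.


v = Vmax * [S] / (Km + [S])
v = 200 * 97 / (30 + 97)
v = 152.7559 uM/s

152.7559 uM/s


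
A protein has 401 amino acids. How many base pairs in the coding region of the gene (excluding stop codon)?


Each amino acid = 1 codon = 3 bp
bp = 401 * 3 = 1203 bp

1203 bp


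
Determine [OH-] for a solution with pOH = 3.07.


[OH-] = 10^(-pOH)
[OH-] = 10^(-3.07)
[OH-] = 8.511e-04 M

8.511e-04 M


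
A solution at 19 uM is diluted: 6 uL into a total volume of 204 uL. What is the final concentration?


C2 = C1 * V1 / V2
C2 = 19 * 6 / 204
C2 = 0.5588 uM

0.5588 uM


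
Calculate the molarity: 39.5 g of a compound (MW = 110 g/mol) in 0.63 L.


C = (mass / MW) / volume
C = (39.5 / 110) / 0.63
C = 0.57 M

0.57 M


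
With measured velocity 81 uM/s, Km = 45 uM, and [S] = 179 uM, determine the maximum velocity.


Vmax = v * (Km + [S]) / [S]
Vmax = 81 * (45 + 179) / 179
Vmax = 101.3631 uM/s

101.3631 uM/s


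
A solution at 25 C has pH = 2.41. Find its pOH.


pOH = 14 - pH
pOH = 14 - 2.41
pOH = 11.59

11.59


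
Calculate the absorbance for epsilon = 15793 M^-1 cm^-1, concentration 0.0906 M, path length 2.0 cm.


A = epsilon * c * l
A = 15793 * 0.0906 * 2.0
A = 2861.6916

2861.6916


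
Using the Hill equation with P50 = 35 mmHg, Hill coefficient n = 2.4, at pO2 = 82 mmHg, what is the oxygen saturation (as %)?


Y = pO2^n / (P50^n + pO2^n)
Y = 82^2.4 / (35^2.4 + 82^2.4)
Y = 88.53%

88.53%


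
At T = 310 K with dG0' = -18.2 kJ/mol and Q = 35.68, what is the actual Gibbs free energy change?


dG = dG0' + RT * ln(Q) / 1000
dG = -18.2 + 8.314 * 310 * ln(35.68) / 1000
dG = -8.9871 kJ/mol

-8.9871 kJ/mol


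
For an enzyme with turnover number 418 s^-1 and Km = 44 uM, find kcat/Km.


Catalytic efficiency = kcat / Km
= 418 / 44
= 9.5 uM^-1*s^-1

9.5 uM^-1*s^-1


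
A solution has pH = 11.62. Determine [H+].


[H+] = 10^(-pH)
[H+] = 10^(-11.62)
[H+] = 2.399e-12 M

2.399e-12 M


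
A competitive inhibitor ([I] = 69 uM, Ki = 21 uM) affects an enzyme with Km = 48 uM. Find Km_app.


Km_app = Km * (1 + [I]/Ki)
Km_app = 48 * (1 + 69/21)
Km_app = 205.7143 uM

205.7143 uM


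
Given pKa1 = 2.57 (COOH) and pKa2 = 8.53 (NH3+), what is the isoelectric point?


pI = (pKa1 + pKa2) / 2
pI = (2.57 + 8.53) / 2
pI = 5.55

5.55


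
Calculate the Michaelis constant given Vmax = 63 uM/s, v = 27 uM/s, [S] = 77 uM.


Km = [S] * (Vmax - v) / v
Km = 77 * (63 - 27) / 27
Km = 102.6667 uM

102.6667 uM


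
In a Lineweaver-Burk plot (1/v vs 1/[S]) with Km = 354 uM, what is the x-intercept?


x-intercept = -1/Km
= -1/354
= -0.0028 1/uM

-0.0028 1/uM


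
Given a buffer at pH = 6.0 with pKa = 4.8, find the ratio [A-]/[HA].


[A-]/[HA] = 10^(pH - pKa)
= 10^(6.0 - 4.8)
= 15.8489

15.8489


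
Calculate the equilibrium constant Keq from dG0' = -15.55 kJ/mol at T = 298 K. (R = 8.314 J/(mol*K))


Keq = exp(-dG0 * 1000 / (R * T))
Keq = exp(-(-15.55) * 1000 / (8.314 * 298))
Keq = 531.8205

531.8205


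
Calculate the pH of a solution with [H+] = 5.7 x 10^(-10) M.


pH = -log10([H+])
pH = -log10(5.7 x 10^(-10))
pH = 9.2441

9.2441


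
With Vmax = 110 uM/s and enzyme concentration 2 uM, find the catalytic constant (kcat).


kcat = Vmax / [E]t
kcat = 110 / 2
kcat = 55.0 s^-1

55.0 s^-1


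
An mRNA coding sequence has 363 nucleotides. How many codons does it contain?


codons = nucleotides / 3
codons = 363 / 3 = 121

121


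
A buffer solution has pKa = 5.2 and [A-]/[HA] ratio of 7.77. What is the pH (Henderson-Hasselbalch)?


pH = pKa + log10([A-]/[HA])
pH = 5.2 + log10(7.77)
pH = 6.0904

6.0904


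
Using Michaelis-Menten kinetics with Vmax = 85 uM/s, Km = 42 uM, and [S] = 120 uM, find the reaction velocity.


v = Vmax * [S] / (Km + [S])
v = 85 * 120 / (42 + 120)
v = 62.963 uM/s

62.963 uM/s


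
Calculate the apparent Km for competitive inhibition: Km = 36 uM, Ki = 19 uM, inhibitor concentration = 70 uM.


Km_app = Km * (1 + [I]/Ki)
Km_app = 36 * (1 + 70/19)
Km_app = 168.6316 uM

168.6316 uM


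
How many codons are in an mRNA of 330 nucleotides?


codons = nucleotides / 3
codons = 330 / 3 = 110

110


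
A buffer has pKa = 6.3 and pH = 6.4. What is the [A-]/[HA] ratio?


[A-]/[HA] = 10^(pH - pKa)
= 10^(6.4 - 6.3)
= 1.2589

1.2589


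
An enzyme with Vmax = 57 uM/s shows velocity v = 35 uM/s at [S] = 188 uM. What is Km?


Km = [S] * (Vmax - v) / v
Km = 188 * (57 - 35) / 35
Km = 118.1714 uM

118.1714 uM


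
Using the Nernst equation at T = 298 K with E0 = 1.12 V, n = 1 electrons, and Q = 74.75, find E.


E = E0 - (RT/nF) * ln(Q)
E = 1.12 - (8.314 * 298 / (1 * 96485)) * ln(74.75)
E = 1.0092 V

1.0092 V


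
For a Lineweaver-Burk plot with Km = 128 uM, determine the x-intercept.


x-intercept = -1/Km
= -1/128
= -0.0078 1/uM

-0.0078 1/uM


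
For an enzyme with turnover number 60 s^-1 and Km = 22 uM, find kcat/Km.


Catalytic efficiency = kcat / Km
= 60 / 22
= 2.7273 uM^-1*s^-1

2.7273 uM^-1*s^-1


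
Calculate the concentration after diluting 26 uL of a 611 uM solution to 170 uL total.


C2 = C1 * V1 / V2
C2 = 611 * 26 / 170
C2 = 93.4471 uM

93.4471 uM


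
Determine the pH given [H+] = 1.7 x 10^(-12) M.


pH = -log10([H+])
pH = -log10(1.7 x 10^(-12))
pH = 11.7696

11.7696


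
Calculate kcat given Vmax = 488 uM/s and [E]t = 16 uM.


kcat = Vmax / [E]t
kcat = 488 / 16
kcat = 30.5 s^-1

30.5 s^-1


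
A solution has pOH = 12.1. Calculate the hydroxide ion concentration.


[OH-] = 10^(-pOH)
[OH-] = 10^(-12.1)
[OH-] = 7.943e-13 M

7.943e-13 M


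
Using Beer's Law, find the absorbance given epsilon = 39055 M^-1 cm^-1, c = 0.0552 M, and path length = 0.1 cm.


A = epsilon * c * l
A = 39055 * 0.0552 * 0.1
A = 215.5836

215.5836


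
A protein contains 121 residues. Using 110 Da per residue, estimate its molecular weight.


MW = n_residues * 110 Da
MW = 121 * 110
MW = 13310 Da

13310 Da


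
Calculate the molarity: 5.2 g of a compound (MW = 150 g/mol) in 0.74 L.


C = (mass / MW) / volume
C = (5.2 / 150) / 0.74
C = 0.0468 M

0.0468 M
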